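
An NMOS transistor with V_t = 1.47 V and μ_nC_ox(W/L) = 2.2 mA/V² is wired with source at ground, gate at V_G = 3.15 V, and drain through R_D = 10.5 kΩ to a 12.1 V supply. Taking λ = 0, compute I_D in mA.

V_GS = V_G = 3.15 V, so V_ov = 3.15 − 1.47 = 1.68 V.
Assume saturation: I_D = ½ k_n V_ov² = 0.5 × 2.2 × 1.68² = 3.1 mA, giving V_DS = V_DD − I_D R_D = 12.1 − 3.1 × 10.5 = -20.5 V.
But -20.5 V < V_ov = 1.68 V, so the device is actually in triode.
In triode I_D = k_n[V_ov V_DS − ½ V_DS²] and I_D = (V_DD − V_DS)/R_D. Equating: 11.6 V_DS² − 39.81 V_DS + 12.1 = 0, giving V_DS = 0.337 V (the root below V_ov).
I_D = (12.1 − 0.337) / 10.5 = 1.12 mA.

I_D = 1.12 mA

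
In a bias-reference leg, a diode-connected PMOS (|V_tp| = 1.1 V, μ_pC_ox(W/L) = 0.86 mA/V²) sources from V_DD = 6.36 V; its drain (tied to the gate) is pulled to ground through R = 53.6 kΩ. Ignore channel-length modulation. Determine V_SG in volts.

V_SG = 1.56 V

With gate tied to drain, V_SG = V_SD ≥ V_SG − |V_tp|, so the device is in saturation.
KCL at the drain: ½ k_p (V_SG − |V_tp|)² = (V_DD − V_SG)/R.
Let x = V_SG − 1.1. Then 23 x² + x − 5.26 = 0, giving x = 0.457 V (positive root), so V_SG = 1.56 V.
I_D = (V_DD − V_SG)/R = (6.36 − 1.56) / 53.6 = 0.0896 mA.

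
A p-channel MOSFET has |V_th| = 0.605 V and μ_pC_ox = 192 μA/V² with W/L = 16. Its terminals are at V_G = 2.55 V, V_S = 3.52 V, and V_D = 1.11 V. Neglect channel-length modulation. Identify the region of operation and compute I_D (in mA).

V_SG = V_S − V_G = 3.52 − 2.55 = 0.97 V; V_SD = V_S − V_D = 3.52 − 1.11 = 2.41 V.
k_p = μ_pC_ox · (W/L) = 3.072 mA/V².
V_ov = V_SG − |V_th| = 0.97 − 0.605 = 0.365 V.
Since V_SD = 2.41 V ≥ V_ov = 0.365 V, the device is in saturation.
I_D = ½ k_p V_ov² = 0.5 × 3.072 × 0.365² = 0.205 mA.

Saturation; I_D = 0.205 mA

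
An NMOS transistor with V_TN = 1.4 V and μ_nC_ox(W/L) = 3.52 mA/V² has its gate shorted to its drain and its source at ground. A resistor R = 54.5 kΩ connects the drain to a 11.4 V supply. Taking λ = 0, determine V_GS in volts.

With gate tied to drain, V_GS = V_DS ≥ V_GS − V_TN, so the device is in saturation.
KCL at the drain: ½ k_n (V_GS − V_TN)² = (V_DD − V_GS)/R.
Let x = V_GS − 1.4. Then 95.9 x² + x − 10 = 0, giving x = 0.318 V (positive root), so V_GS = 1.72 V.
I_D = (V_DD − V_GS)/R = (11.4 − 1.72) / 54.5 = 0.178 mA.

V_GS = 1.72 V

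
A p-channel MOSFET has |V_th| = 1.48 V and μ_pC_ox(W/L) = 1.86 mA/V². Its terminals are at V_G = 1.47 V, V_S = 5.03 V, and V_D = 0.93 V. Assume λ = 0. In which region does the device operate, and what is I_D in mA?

Saturation; I_D = 4.02 mA

V_SG = V_S − V_G = 5.03 − 1.47 = 3.56 V; V_SD = V_S − V_D = 5.03 − 0.93 = 4.1 V.
V_ov = V_SG − |V_th| = 3.56 − 1.48 = 2.08 V.
Since V_SD = 4.1 V ≥ V_ov = 2.08 V, the device is in saturation.
I_D = ½ k_p V_ov² = 0.5 × 1.86 × 2.08² = 4.02 mA.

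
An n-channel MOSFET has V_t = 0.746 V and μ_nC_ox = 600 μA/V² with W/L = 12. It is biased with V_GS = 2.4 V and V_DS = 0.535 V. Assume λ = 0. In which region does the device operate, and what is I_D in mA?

Triode; I_D = 5.34 mA

k_n = μ_nC_ox · (W/L) = 7.2 mA/V².
V_ov = V_GS − V_t = 2.4 − 0.746 = 1.65 V.
Since V_DS = 0.535 V < V_ov = 1.65 V, the device is in the triode region.
I_D = k_n [V_ov · V_DS − ½ V_DS²] = 7.2 × [1.65 × 0.535 − 0.5 × 0.535²] = 5.34 mA.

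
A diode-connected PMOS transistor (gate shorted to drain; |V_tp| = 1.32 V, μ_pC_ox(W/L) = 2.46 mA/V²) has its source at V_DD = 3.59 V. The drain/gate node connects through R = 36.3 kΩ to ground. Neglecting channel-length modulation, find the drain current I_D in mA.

With gate tied to drain, V_SG = V_SD ≥ V_SG − |V_tp|, so the device is in saturation.
KCL at the drain: ½ k_p (V_SG − |V_tp|)² = (V_DD − V_SG)/R.
Let x = V_SG − 1.32. Then 44.6 x² + x − 2.27 = 0, giving x = 0.215 V (positive root), so V_SG = 1.53 V.
I_D = (V_DD − V_SG)/R = (3.59 − 1.53) / 36.3 = 0.0566 mA.

I_D = 0.0566 mA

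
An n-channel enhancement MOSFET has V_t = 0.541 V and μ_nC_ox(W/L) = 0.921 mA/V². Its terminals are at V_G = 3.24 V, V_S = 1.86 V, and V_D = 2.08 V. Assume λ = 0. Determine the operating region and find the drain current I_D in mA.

Triode; I_D = 0.148 mA

V_GS = V_G − V_S = 3.24 − 1.86 = 1.38 V; V_DS = V_D − V_S = 2.08 − 1.86 = 0.22 V.
V_ov = V_GS − V_t = 1.38 − 0.541 = 0.839 V.
Since V_DS = 0.22 V < V_ov = 0.839 V, the device is in the triode region.
I_D = k_n [V_ov · V_DS − ½ V_DS²] = 0.921 × [0.839 × 0.22 − 0.5 × 0.22²] = 0.148 mA.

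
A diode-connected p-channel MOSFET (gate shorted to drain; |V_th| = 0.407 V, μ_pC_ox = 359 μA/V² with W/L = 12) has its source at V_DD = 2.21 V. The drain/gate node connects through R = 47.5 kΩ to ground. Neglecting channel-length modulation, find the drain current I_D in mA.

I_D = 0.0353 mA

With gate tied to drain, V_SG = V_SD ≥ V_SG − |V_th|, so the device is in saturation.
k_p = μ_pC_ox · (W/L) = 4.308 mA/V².
KCL at the drain: ½ k_p (V_SG − |V_th|)² = (V_DD − V_SG)/R.
Let x = V_SG − 0.407. Then 102 x² + x − 1.803 = 0, giving x = 0.128 V (positive root), so V_SG = 0.535 V.
I_D = (V_DD − V_SG)/R = (2.21 − 0.535) / 47.5 = 0.0353 mA.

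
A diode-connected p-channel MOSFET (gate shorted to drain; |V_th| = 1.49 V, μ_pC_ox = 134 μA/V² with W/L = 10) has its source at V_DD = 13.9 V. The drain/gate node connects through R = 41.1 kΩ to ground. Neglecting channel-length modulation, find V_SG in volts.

V_SG = 2.14 V

With gate tied to drain, V_SG = V_SD ≥ V_SG − |V_th|, so the device is in saturation.
k_p = μ_pC_ox · (W/L) = 1.34 mA/V².
KCL at the drain: ½ k_p (V_SG − |V_th|)² = (V_DD − V_SG)/R.
Let x = V_SG − 1.49. Then 27.5 x² + x − 12.41 = 0, giving x = 0.653 V (positive root), so V_SG = 2.14 V.
I_D = (V_DD − V_SG)/R = (13.9 − 2.14) / 41.1 = 0.286 mA.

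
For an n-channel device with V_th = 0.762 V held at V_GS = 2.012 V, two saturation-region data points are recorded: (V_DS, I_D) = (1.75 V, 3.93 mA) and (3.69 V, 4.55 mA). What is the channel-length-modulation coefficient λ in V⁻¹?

λ = 0.0948 V⁻¹

With V_GS fixed, I_D ∝ (1 + λ V_DS) in saturation, so I_D2/I_D1 = (1 + λ V_DS2)/(1 + λ V_DS1).
4.55/3.93 = 1.158 = (1 + 3.69 λ)/(1 + 1.75 λ).
Solving: λ (I_D1 V_DS2 − I_D2 V_DS1) = I_D2 − I_D1, so λ = (4.55 − 3.93) / (3.93 × 3.69 − 4.55 × 1.75) = 0.62 / 6.54 = 0.0948 V⁻¹.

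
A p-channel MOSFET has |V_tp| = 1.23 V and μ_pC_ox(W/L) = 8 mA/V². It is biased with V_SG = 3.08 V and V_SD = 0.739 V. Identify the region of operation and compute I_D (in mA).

V_ov = V_SG − |V_tp| = 3.08 − 1.23 = 1.85 V.
Since V_SD = 0.739 V < V_ov = 1.85 V, the device is in the triode region.
I_D = k_p [V_ov · V_SD − ½ V_SD²] = 8 × [1.85 × 0.739 − 0.5 × 0.739²] = 8.75 mA.

Triode; I_D = 8.75 mA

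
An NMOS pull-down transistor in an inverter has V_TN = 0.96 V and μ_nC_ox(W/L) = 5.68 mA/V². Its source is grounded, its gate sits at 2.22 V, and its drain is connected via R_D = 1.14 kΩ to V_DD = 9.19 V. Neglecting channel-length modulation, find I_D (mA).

V_GS = V_G = 2.22 V, so V_ov = 2.22 − 0.96 = 1.26 V.
Assume saturation: I_D = ½ k_n V_ov² = 0.5 × 5.68 × 1.26² = 4.51 mA, giving V_DS = V_DD − I_D R_D = 9.19 − 4.51 × 1.14 = 4.05 V.
V_DS = 4.05 V ≥ V_ov = 1.26 V, confirming saturation.

I_D = 4.51 mA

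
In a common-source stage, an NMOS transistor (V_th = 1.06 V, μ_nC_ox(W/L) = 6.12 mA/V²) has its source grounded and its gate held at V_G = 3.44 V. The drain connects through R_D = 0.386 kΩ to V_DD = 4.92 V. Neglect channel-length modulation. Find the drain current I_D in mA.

V_GS = V_G = 3.44 V, so V_ov = 3.44 − 1.06 = 2.38 V.
Assume saturation: I_D = ½ k_n V_ov² = 0.5 × 6.12 × 2.38² = 17.3 mA, giving V_DS = V_DD − I_D R_D = 4.92 − 17.3 × 0.386 = -1.77 V.
But -1.77 V < V_ov = 2.38 V, so the device is actually in triode.
In triode I_D = k_n[V_ov V_DS − ½ V_DS²] and I_D = (V_DD − V_DS)/R_D. Equating: 1.18 V_DS² − 6.622 V_DS + 4.92 = 0, giving V_DS = 0.882 V (the root below V_ov).
I_D = (4.92 − 0.882) / 0.386 = 10.5 mA.

I_D = 10.5 mA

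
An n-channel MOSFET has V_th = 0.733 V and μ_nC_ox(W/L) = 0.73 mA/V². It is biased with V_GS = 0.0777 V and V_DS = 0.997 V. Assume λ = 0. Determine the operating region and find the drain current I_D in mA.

V_GS = 0.0777 V < V_th = 0.733 V, so the transistor is in cutoff.

Cutoff; I_D = 0 mA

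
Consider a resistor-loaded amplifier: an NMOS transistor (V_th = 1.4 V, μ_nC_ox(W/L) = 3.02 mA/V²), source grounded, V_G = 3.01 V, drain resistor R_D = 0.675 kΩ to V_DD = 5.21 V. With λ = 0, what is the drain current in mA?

I_D = 3.91 mA

V_GS = V_G = 3.01 V, so V_ov = 3.01 − 1.4 = 1.61 V.
Assume saturation: I_D = ½ k_n V_ov² = 0.5 × 3.02 × 1.61² = 3.91 mA, giving V_DS = V_DD − I_D R_D = 5.21 − 3.91 × 0.675 = 2.57 V.
V_DS = 2.57 V ≥ V_ov = 1.61 V, confirming saturation.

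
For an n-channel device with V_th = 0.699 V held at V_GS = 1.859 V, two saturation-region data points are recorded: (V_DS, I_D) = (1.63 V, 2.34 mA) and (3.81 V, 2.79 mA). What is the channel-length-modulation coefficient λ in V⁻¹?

λ = 0.103 V⁻¹

With V_GS fixed, I_D ∝ (1 + λ V_DS) in saturation, so I_D2/I_D1 = (1 + λ V_DS2)/(1 + λ V_DS1).
2.79/2.34 = 1.192 = (1 + 3.81 λ)/(1 + 1.63 λ).
Solving: λ (I_D1 V_DS2 − I_D2 V_DS1) = I_D2 − I_D1, so λ = (2.79 − 2.34) / (2.34 × 3.81 − 2.79 × 1.63) = 0.45 / 4.37 = 0.103 V⁻¹.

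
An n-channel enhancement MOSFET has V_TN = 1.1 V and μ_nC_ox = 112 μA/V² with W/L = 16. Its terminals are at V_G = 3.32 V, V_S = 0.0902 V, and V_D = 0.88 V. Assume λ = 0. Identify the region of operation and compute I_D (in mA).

V_GS = V_G − V_S = 3.32 − 0.0902 = 3.23 V; V_DS = V_D − V_S = 0.88 − 0.0902 = 0.79 V.
k_n = μ_nC_ox · (W/L) = 1.792 mA/V².
V_ov = V_GS − V_TN = 3.23 − 1.1 = 2.13 V.
Since V_DS = 0.79 V < V_ov = 2.13 V, the device is in the triode region.
I_D = k_n [V_ov · V_DS − ½ V_DS²] = 1.792 × [2.13 × 0.79 − 0.5 × 0.79²] = 2.46 mA.

Triode; I_D = 2.46 mA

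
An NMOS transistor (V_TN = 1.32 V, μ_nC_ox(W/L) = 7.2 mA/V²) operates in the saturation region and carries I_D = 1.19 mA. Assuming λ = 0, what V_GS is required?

In saturation I_D = ½ k_n (V_GS − V_TN)², so V_GS − V_TN = √(2 I_D / k_n) = √(2 × 1.19 / 7.2) = 0.575 V.
V_GS = 1.32 + 0.575 = 1.89 V.

V_GS = 1.89 V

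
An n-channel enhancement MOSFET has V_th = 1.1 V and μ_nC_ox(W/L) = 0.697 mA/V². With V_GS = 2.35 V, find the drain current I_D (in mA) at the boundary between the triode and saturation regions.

At the boundary V_DS = V_ov = V_GS − V_th = 2.35 − 1.1 = 1.25 V.
I_D = ½ k_n V_ov² = 0.5 × 0.697 × 1.25² = 0.545 mA.

I_D = 0.545 mA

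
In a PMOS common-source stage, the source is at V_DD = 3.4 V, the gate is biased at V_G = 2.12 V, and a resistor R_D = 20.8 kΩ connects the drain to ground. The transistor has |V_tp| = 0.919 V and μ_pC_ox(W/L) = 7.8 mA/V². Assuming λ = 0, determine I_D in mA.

V_SG = V_DD − V_G = 3.4 − 2.12 = 1.28 V, so V_ov = 1.28 − 0.919 = 0.361 V.
Assume saturation: I_D = ½ k_p V_ov² = 0.5 × 7.8 × 0.361² = 0.508 mA, giving V_SD = V_DD − I_D R_D = 3.4 − 0.508 × 20.8 = -7.17 V.
But -7.17 V < V_ov = 0.361 V, so the device is actually in triode.
In triode I_D = k_p[V_ov V_SD − ½ V_SD²] and I_D = (V_DD − V_SD)/R_D. Equating: 81.1 V_SD² − 59.57 V_SD + 3.4 = 0, giving V_SD = 0.0624 V (the root below V_ov).
I_D = (3.4 − 0.0624) / 20.8 = 0.16 mA.

I_D = 0.160 mA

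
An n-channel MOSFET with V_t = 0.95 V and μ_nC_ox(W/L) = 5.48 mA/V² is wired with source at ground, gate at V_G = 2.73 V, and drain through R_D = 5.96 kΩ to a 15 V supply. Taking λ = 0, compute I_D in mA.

I_D = 2.47 mA

V_GS = V_G = 2.73 V, so V_ov = 2.73 − 0.95 = 1.78 V.
Assume saturation: I_D = ½ k_n V_ov² = 0.5 × 5.48 × 1.78² = 8.68 mA, giving V_DS = V_DD − I_D R_D = 15 − 8.68 × 5.96 = -36.7 V.
But -36.7 V < V_ov = 1.78 V, so the device is actually in triode.
In triode I_D = k_n[V_ov V_DS − ½ V_DS²] and I_D = (V_DD − V_DS)/R_D. Equating: 16.3 V_DS² − 59.14 V_DS + 15 = 0, giving V_DS = 0.274 V (the root below V_ov).
I_D = (15 − 0.274) / 5.96 = 2.47 mA.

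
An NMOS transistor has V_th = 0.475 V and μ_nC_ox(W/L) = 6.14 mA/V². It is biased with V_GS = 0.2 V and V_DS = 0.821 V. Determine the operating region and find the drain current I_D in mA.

Cutoff; I_D = 0 mA

V_GS = 0.2 V < V_th = 0.475 V, so the transistor is in cutoff.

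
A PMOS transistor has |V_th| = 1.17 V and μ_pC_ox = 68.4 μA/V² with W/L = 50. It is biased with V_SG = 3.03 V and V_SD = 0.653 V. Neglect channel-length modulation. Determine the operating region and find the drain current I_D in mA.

Triode; I_D = 3.42 mA

k_p = μ_pC_ox · (W/L) = 3.42 mA/V².
V_ov = V_SG − |V_th| = 3.03 − 1.17 = 1.86 V.
Since V_SD = 0.653 V < V_ov = 1.86 V, the device is in the triode region.
I_D = k_p [V_ov · V_SD − ½ V_SD²] = 3.42 × [1.86 × 0.653 − 0.5 × 0.653²] = 3.42 mA.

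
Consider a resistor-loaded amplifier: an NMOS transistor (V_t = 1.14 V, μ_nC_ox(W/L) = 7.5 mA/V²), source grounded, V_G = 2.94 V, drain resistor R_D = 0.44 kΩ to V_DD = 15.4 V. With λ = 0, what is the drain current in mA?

I_D = 12.2 mA

V_GS = V_G = 2.94 V, so V_ov = 2.94 − 1.14 = 1.8 V.
Assume saturation: I_D = ½ k_n V_ov² = 0.5 × 7.5 × 1.8² = 12.2 mA, giving V_DS = V_DD − I_D R_D = 15.4 − 12.2 × 0.44 = 10.1 V.
V_DS = 10.1 V ≥ V_ov = 1.8 V, confirming saturation.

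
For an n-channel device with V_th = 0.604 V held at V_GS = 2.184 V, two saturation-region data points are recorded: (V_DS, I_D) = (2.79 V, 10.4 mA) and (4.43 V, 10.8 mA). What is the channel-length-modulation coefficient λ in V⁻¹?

λ = 0.0251 V⁻¹

With V_GS fixed, I_D ∝ (1 + λ V_DS) in saturation, so I_D2/I_D1 = (1 + λ V_DS2)/(1 + λ V_DS1).
10.8/10.4 = 1.038 = (1 + 4.43 λ)/(1 + 2.79 λ).
Solving: λ (I_D1 V_DS2 − I_D2 V_DS1) = I_D2 − I_D1, so λ = (10.8 − 10.4) / (10.4 × 4.43 − 10.8 × 2.79) = 0.4 / 15.9 = 0.0251 V⁻¹.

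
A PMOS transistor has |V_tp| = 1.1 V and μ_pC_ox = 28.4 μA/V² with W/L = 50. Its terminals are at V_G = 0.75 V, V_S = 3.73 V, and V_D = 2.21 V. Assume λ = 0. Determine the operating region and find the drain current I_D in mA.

V_SG = V_S − V_G = 3.73 − 0.75 = 2.98 V; V_SD = V_S − V_D = 3.73 − 2.21 = 1.52 V.
k_p = μ_pC_ox · (W/L) = 1.42 mA/V².
V_ov = V_SG − |V_tp| = 2.98 − 1.1 = 1.88 V.
Since V_SD = 1.52 V < V_ov = 1.88 V, the device is in the triode region.
I_D = k_p [V_ov · V_SD − ½ V_SD²] = 1.42 × [1.88 × 1.52 − 0.5 × 1.52²] = 2.42 mA.

Triode; I_D = 2.42 mA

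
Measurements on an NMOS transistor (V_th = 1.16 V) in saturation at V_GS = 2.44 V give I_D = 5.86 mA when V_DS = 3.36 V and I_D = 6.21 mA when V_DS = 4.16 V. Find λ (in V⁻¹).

λ = 0.0997 V⁻¹

With V_GS fixed, I_D ∝ (1 + λ V_DS) in saturation, so I_D2/I_D1 = (1 + λ V_DS2)/(1 + λ V_DS1).
6.21/5.86 = 1.06 = (1 + 4.16 λ)/(1 + 3.36 λ).
Solving: λ (I_D1 V_DS2 − I_D2 V_DS1) = I_D2 − I_D1, so λ = (6.21 − 5.86) / (5.86 × 4.16 − 6.21 × 3.36) = 0.35 / 3.51 = 0.0997 V⁻¹.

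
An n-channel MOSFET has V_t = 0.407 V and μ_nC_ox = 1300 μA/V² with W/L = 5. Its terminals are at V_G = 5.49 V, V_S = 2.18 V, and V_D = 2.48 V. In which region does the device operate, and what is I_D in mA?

V_GS = V_G − V_S = 5.49 − 2.18 = 3.31 V; V_DS = V_D − V_S = 2.48 − 2.18 = 0.3 V.
k_n = μ_nC_ox · (W/L) = 6.5 mA/V².
V_ov = V_GS − V_t = 3.31 − 0.407 = 2.9 V.
Since V_DS = 0.3 V < V_ov = 2.9 V, the device is in the triode region.
I_D = k_n [V_ov · V_DS − ½ V_DS²] = 6.5 × [2.9 × 0.3 − 0.5 × 0.3²] = 5.37 mA.

Triode; I_D = 5.37 mA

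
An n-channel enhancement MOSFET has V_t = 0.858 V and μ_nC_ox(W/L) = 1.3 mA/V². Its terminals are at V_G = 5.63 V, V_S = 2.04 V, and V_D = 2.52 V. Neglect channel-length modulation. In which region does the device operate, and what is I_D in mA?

V_GS = V_G − V_S = 5.63 − 2.04 = 3.59 V; V_DS = V_D − V_S = 2.52 − 2.04 = 0.48 V.
V_ov = V_GS − V_t = 3.59 − 0.858 = 2.73 V.
Since V_DS = 0.48 V < V_ov = 2.73 V, the device is in the triode region.
I_D = k_n [V_ov · V_DS − ½ V_DS²] = 1.3 × [2.73 × 0.48 − 0.5 × 0.48²] = 1.56 mA.

Triode; I_D = 1.56 mA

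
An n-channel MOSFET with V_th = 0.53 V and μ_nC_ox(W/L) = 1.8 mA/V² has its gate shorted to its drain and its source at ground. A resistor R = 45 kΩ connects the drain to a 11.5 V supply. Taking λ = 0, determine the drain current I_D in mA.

With gate tied to drain, V_GS = V_DS ≥ V_GS − V_th, so the device is in saturation.
KCL at the drain: ½ k_n (V_GS − V_th)² = (V_DD − V_GS)/R.
Let x = V_GS − 0.53. Then 40.5 x² + x − 10.97 = 0, giving x = 0.508 V (positive root), so V_GS = 1.04 V.
I_D = (V_DD − V_GS)/R = (11.5 − 1.04) / 45 = 0.232 mA.

I_D = 0.232 mA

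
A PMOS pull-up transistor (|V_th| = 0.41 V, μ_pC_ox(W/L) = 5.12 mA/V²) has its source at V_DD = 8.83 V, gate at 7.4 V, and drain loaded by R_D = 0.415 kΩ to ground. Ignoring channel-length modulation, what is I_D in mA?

V_SG = V_DD − V_G = 8.83 − 7.4 = 1.43 V, so V_ov = 1.43 − 0.41 = 1.02 V.
Assume saturation: I_D = ½ k_p V_ov² = 0.5 × 5.12 × 1.02² = 2.66 mA, giving V_SD = V_DD − I_D R_D = 8.83 − 2.66 × 0.415 = 7.72 V.
V_SD = 7.72 V ≥ V_ov = 1.02 V, confirming saturation.

I_D = 2.66 mA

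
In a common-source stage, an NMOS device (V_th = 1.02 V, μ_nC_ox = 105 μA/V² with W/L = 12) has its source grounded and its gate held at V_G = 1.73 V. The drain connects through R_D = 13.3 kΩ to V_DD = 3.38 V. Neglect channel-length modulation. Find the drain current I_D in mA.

V_GS = V_G = 1.73 V, so V_ov = 1.73 − 1.02 = 0.71 V.
k_n = μ_nC_ox · (W/L) = 1.26 mA/V².
Assume saturation: I_D = ½ k_n V_ov² = 0.5 × 1.26 × 0.71² = 0.318 mA, giving V_DS = V_DD − I_D R_D = 3.38 − 0.318 × 13.3 = -0.844 V.
But -0.844 V < V_ov = 0.71 V, so the device is actually in triode.
In triode I_D = k_n[V_ov V_DS − ½ V_DS²] and I_D = (V_DD − V_DS)/R_D. Equating: 8.38 V_DS² − 12.9 V_DS + 3.38 = 0, giving V_DS = 0.335 V (the root below V_ov).
I_D = (3.38 − 0.335) / 13.3 = 0.229 mA.

I_D = 0.229 mA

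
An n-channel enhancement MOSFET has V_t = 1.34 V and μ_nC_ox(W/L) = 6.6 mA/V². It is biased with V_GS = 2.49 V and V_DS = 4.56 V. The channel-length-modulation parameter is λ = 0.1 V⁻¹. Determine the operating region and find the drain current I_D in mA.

Saturation; I_D = 6.35 mA

V_ov = V_GS − V_t = 2.49 − 1.34 = 1.15 V.
Since V_DS = 4.56 V ≥ V_ov = 1.15 V, the device is in saturation.
I_D = ½ k_n V_ov² (1 + λ V_DS) = 0.5 × 6.6 × 1.15² × (1 + 0.1 × 4.56) = 6.35 mA.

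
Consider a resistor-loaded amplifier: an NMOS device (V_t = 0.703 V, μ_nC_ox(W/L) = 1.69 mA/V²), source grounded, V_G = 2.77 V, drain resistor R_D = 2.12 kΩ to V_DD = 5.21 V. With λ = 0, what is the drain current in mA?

I_D = 2.11 mA

V_GS = V_G = 2.77 V, so V_ov = 2.77 − 0.703 = 2.07 V.
Assume saturation: I_D = ½ k_n V_ov² = 0.5 × 1.69 × 2.07² = 3.61 mA, giving V_DS = V_DD − I_D R_D = 5.21 − 3.61 × 2.12 = -2.44 V.
But -2.44 V < V_ov = 2.07 V, so the device is actually in triode.
In triode I_D = k_n[V_ov V_DS − ½ V_DS²] and I_D = (V_DD − V_DS)/R_D. Equating: 1.79 V_DS² − 8.406 V_DS + 5.21 = 0, giving V_DS = 0.735 V (the root below V_ov).
I_D = (5.21 − 0.735) / 2.12 = 2.11 mA.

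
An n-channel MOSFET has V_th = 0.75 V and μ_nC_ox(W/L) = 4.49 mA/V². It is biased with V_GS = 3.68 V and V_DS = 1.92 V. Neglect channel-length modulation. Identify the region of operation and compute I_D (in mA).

V_ov = V_GS − V_th = 3.68 − 0.75 = 2.93 V.
Since V_DS = 1.92 V < V_ov = 2.93 V, the device is in the triode region.
I_D = k_n [V_ov · V_DS − ½ V_DS²] = 4.49 × [2.93 × 1.92 − 0.5 × 1.92²] = 17 mA.

Triode; I_D = 17.0 mA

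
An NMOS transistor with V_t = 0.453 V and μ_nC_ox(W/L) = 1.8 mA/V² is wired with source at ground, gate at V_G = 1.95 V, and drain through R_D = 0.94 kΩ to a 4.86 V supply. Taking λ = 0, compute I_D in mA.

V_GS = V_G = 1.95 V, so V_ov = 1.95 − 0.453 = 1.5 V.
Assume saturation: I_D = ½ k_n V_ov² = 0.5 × 1.8 × 1.5² = 2.02 mA, giving V_DS = V_DD − I_D R_D = 4.86 − 2.02 × 0.94 = 2.96 V.
V_DS = 2.96 V ≥ V_ov = 1.5 V, confirming saturation.

I_D = 2.02 mA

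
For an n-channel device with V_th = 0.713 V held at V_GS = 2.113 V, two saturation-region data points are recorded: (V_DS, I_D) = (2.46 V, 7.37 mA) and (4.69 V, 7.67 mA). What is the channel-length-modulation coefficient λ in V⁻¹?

λ = 0.0191 V⁻¹

With V_GS fixed, I_D ∝ (1 + λ V_DS) in saturation, so I_D2/I_D1 = (1 + λ V_DS2)/(1 + λ V_DS1).
7.67/7.37 = 1.041 = (1 + 4.69 λ)/(1 + 2.46 λ).
Solving: λ (I_D1 V_DS2 − I_D2 V_DS1) = I_D2 − I_D1, so λ = (7.67 − 7.37) / (7.37 × 4.69 − 7.67 × 2.46) = 0.3 / 15.7 = 0.0191 V⁻¹.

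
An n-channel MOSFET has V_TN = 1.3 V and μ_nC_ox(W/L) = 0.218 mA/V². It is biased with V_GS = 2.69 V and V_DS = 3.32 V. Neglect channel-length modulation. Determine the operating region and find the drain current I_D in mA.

Saturation; I_D = 0.211 mA

V_ov = V_GS − V_TN = 2.69 − 1.3 = 1.39 V.
Since V_DS = 3.32 V ≥ V_ov = 1.39 V, the device is in saturation.
I_D = ½ k_n V_ov² = 0.5 × 0.218 × 1.39² = 0.211 mA.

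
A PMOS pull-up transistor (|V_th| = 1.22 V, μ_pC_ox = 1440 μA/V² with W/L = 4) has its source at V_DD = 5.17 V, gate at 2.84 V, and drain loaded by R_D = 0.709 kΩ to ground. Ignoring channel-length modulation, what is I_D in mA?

V_SG = V_DD − V_G = 5.17 − 2.84 = 2.33 V, so V_ov = 2.33 − 1.22 = 1.11 V.
k_p = μ_pC_ox · (W/L) = 5.76 mA/V².
Assume saturation: I_D = ½ k_p V_ov² = 0.5 × 5.76 × 1.11² = 3.55 mA, giving V_SD = V_DD − I_D R_D = 5.17 − 3.55 × 0.709 = 2.65 V.
V_SD = 2.65 V ≥ V_ov = 1.11 V, confirming saturation.

I_D = 3.55 mA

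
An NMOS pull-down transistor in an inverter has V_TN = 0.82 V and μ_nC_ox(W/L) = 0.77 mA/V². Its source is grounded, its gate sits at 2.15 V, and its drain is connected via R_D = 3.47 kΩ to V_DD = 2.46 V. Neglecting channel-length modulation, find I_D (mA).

V_GS = V_G = 2.15 V, so V_ov = 2.15 − 0.82 = 1.33 V.
Assume saturation: I_D = ½ k_n V_ov² = 0.5 × 0.77 × 1.33² = 0.681 mA, giving V_DS = V_DD − I_D R_D = 2.46 − 0.681 × 3.47 = 0.0968 V.
But 0.0968 V < V_ov = 1.33 V, so the device is actually in triode.
In triode I_D = k_n[V_ov V_DS − ½ V_DS²] and I_D = (V_DD − V_DS)/R_D. Equating: 1.34 V_DS² − 4.554 V_DS + 2.46 = 0, giving V_DS = 0.673 V (the root below V_ov).
I_D = (2.46 − 0.673) / 3.47 = 0.515 mA.

I_D = 0.515 mA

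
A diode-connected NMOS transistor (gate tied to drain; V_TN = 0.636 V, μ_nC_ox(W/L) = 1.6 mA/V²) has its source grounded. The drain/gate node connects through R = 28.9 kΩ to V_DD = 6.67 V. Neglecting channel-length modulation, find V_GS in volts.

V_GS = 1.13 V

With gate tied to drain, V_GS = V_DS ≥ V_GS − V_TN, so the device is in saturation.
KCL at the drain: ½ k_n (V_GS − V_TN)² = (V_DD − V_GS)/R.
Let x = V_GS − 0.636. Then 23.1 x² + x − 6.034 = 0, giving x = 0.49 V (positive root), so V_GS = 1.13 V.
I_D = (V_DD − V_GS)/R = (6.67 − 1.13) / 28.9 = 0.192 mA.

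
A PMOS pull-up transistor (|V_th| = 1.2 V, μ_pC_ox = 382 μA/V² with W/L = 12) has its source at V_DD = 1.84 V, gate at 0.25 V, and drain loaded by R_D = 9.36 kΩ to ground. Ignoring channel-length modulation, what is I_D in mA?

I_D = 0.184 mA

V_SG = V_DD − V_G = 1.84 − 0.25 = 1.59 V, so V_ov = 1.59 − 1.2 = 0.39 V.
k_p = μ_pC_ox · (W/L) = 4.584 mA/V².
Assume saturation: I_D = ½ k_p V_ov² = 0.5 × 4.584 × 0.39² = 0.349 mA, giving V_SD = V_DD − I_D R_D = 1.84 − 0.349 × 9.36 = -1.42 V.
But -1.42 V < V_ov = 0.39 V, so the device is actually in triode.
In triode I_D = k_p[V_ov V_SD − ½ V_SD²] and I_D = (V_DD − V_SD)/R_D. Equating: 21.5 V_SD² − 17.73 V_SD + 1.84 = 0, giving V_SD = 0.122 V (the root below V_ov).
I_D = (1.84 − 0.122) / 9.36 = 0.184 mA.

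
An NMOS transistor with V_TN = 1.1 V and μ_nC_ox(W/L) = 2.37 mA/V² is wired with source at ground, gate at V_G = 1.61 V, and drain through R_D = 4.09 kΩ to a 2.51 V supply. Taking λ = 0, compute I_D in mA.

I_D = 0.308 mA

V_GS = V_G = 1.61 V, so V_ov = 1.61 − 1.1 = 0.51 V.
Assume saturation: I_D = ½ k_n V_ov² = 0.5 × 2.37 × 0.51² = 0.308 mA, giving V_DS = V_DD − I_D R_D = 2.51 − 0.308 × 4.09 = 1.25 V.
V_DS = 1.25 V ≥ V_ov = 0.51 V, confirming saturation.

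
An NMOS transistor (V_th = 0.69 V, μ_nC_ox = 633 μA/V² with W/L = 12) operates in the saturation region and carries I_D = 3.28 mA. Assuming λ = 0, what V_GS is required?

V_GS = 1.62 V

k_n = μ_nC_ox · (W/L) = 7.596 mA/V².
In saturation I_D = ½ k_n (V_GS − V_th)², so V_GS − V_th = √(2 I_D / k_n) = √(2 × 3.28 / 7.596) = 0.929 V.
V_GS = 0.69 + 0.929 = 1.62 V.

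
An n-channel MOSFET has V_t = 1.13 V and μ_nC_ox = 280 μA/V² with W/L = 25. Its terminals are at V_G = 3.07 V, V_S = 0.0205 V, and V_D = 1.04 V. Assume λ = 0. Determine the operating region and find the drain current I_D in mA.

Triode; I_D = 10.1 mA

V_GS = V_G − V_S = 3.07 − 0.0205 = 3.05 V; V_DS = V_D − V_S = 1.04 − 0.0205 = 1.02 V.
k_n = μ_nC_ox · (W/L) = 7 mA/V².
V_ov = V_GS − V_t = 3.05 − 1.13 = 1.92 V.
Since V_DS = 1.02 V < V_ov = 1.92 V, the device is in the triode region.
I_D = k_n [V_ov · V_DS − ½ V_DS²] = 7 × [1.92 × 1.02 − 0.5 × 1.02²] = 10.1 mA.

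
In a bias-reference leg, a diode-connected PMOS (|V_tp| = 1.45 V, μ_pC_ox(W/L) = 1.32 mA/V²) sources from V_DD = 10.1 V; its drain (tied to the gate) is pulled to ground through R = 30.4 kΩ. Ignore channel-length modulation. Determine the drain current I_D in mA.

With gate tied to drain, V_SG = V_SD ≥ V_SG − |V_tp|, so the device is in saturation.
KCL at the drain: ½ k_p (V_SG − |V_tp|)² = (V_DD − V_SG)/R.
Let x = V_SG − 1.45. Then 20.1 x² + x − 8.65 = 0, giving x = 0.632 V (positive root), so V_SG = 2.08 V.
I_D = (V_DD − V_SG)/R = (10.1 − 2.08) / 30.4 = 0.264 mA.

I_D = 0.264 mA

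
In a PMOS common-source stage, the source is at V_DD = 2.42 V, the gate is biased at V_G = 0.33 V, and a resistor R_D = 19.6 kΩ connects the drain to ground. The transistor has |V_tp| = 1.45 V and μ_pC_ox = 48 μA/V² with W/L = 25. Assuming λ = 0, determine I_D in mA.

V_SG = V_DD − V_G = 2.42 − 0.33 = 2.09 V, so V_ov = 2.09 − 1.45 = 0.64 V.
k_p = μ_pC_ox · (W/L) = 1.2 mA/V².
Assume saturation: I_D = ½ k_p V_ov² = 0.5 × 1.2 × 0.64² = 0.246 mA, giving V_SD = V_DD − I_D R_D = 2.42 − 0.246 × 19.6 = -2.4 V.
But -2.4 V < V_ov = 0.64 V, so the device is actually in triode.
In triode I_D = k_p[V_ov V_SD − ½ V_SD²] and I_D = (V_DD − V_SD)/R_D. Equating: 11.8 V_SD² − 16.05 V_SD + 2.42 = 0, giving V_SD = 0.173 V (the root below V_ov).
I_D = (2.42 − 0.173) / 19.6 = 0.115 mA.

I_D = 0.115 mA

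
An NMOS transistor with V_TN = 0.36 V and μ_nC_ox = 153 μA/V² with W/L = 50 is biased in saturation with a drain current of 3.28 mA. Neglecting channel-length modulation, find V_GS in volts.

k_n = μ_nC_ox · (W/L) = 7.65 mA/V².
In saturation I_D = ½ k_n (V_GS − V_TN)², so V_GS − V_TN = √(2 I_D / k_n) = √(2 × 3.28 / 7.65) = 0.926 V.
V_GS = 0.36 + 0.926 = 1.29 V.

V_GS = 1.29 V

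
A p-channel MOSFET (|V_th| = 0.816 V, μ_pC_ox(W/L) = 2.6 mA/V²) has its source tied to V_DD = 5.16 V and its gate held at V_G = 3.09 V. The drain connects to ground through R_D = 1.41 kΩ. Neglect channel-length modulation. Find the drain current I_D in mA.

I_D = 2.04 mA

V_SG = V_DD − V_G = 5.16 − 3.09 = 2.07 V, so V_ov = 2.07 − 0.816 = 1.25 V.
Assume saturation: I_D = ½ k_p V_ov² = 0.5 × 2.6 × 1.25² = 2.04 mA, giving V_SD = V_DD − I_D R_D = 5.16 − 2.04 × 1.41 = 2.28 V.
V_SD = 2.28 V ≥ V_ov = 1.25 V, confirming saturation.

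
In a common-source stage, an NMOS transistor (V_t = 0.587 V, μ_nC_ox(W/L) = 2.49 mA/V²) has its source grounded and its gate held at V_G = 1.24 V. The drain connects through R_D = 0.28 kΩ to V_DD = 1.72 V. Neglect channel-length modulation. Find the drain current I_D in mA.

V_GS = V_G = 1.24 V, so V_ov = 1.24 − 0.587 = 0.653 V.
Assume saturation: I_D = ½ k_n V_ov² = 0.5 × 2.49 × 0.653² = 0.531 mA, giving V_DS = V_DD − I_D R_D = 1.72 − 0.531 × 0.28 = 1.57 V.
V_DS = 1.57 V ≥ V_ov = 0.653 V, confirming saturation.

I_D = 0.531 mA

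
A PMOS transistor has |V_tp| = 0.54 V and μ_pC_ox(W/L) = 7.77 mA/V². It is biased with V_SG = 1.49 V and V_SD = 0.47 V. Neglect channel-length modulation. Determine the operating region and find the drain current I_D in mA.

V_ov = V_SG − |V_tp| = 1.49 − 0.54 = 0.95 V.
Since V_SD = 0.47 V < V_ov = 0.95 V, the device is in the triode region.
I_D = k_p [V_ov · V_SD − ½ V_SD²] = 7.77 × [0.95 × 0.47 − 0.5 × 0.47²] = 2.61 mA.

Triode; I_D = 2.61 mA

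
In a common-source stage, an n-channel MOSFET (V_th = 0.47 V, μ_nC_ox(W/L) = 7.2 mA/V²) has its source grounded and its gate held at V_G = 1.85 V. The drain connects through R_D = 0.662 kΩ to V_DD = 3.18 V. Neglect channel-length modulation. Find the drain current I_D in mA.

V_GS = V_G = 1.85 V, so V_ov = 1.85 − 0.47 = 1.38 V.
Assume saturation: I_D = ½ k_n V_ov² = 0.5 × 7.2 × 1.38² = 6.86 mA, giving V_DS = V_DD − I_D R_D = 3.18 − 6.86 × 0.662 = -1.36 V.
But -1.36 V < V_ov = 1.38 V, so the device is actually in triode.
In triode I_D = k_n[V_ov V_DS − ½ V_DS²] and I_D = (V_DD − V_DS)/R_D. Equating: 2.38 V_DS² − 7.578 V_DS + 3.18 = 0, giving V_DS = 0.497 V (the root below V_ov).
I_D = (3.18 − 0.497) / 0.662 = 4.05 mA.

I_D = 4.05 mA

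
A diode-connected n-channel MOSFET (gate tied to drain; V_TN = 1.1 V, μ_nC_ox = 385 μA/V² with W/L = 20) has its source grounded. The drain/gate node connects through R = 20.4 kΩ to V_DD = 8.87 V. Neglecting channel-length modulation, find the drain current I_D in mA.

I_D = 0.366 mA

With gate tied to drain, V_GS = V_DS ≥ V_GS − V_TN, so the device is in saturation.
k_n = μ_nC_ox · (W/L) = 7.7 mA/V².
KCL at the drain: ½ k_n (V_GS − V_TN)² = (V_DD − V_GS)/R.
Let x = V_GS − 1.1. Then 78.5 x² + x − 7.77 = 0, giving x = 0.308 V (positive root), so V_GS = 1.41 V.
I_D = (V_DD − V_GS)/R = (8.87 − 1.41) / 20.4 = 0.366 mA.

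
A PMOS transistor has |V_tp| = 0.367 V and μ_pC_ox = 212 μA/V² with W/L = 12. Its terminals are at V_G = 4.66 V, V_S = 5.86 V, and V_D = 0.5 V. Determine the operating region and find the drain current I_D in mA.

V_SG = V_S − V_G = 5.86 − 4.66 = 1.2 V; V_SD = V_S − V_D = 5.86 − 0.5 = 5.36 V.
k_p = μ_pC_ox · (W/L) = 2.544 mA/V².
V_ov = V_SG − |V_tp| = 1.2 − 0.367 = 0.833 V.
Since V_SD = 5.36 V ≥ V_ov = 0.833 V, the device is in saturation.
I_D = ½ k_p V_ov² = 0.5 × 2.544 × 0.833² = 0.883 mA.

Saturation; I_D = 0.883 mA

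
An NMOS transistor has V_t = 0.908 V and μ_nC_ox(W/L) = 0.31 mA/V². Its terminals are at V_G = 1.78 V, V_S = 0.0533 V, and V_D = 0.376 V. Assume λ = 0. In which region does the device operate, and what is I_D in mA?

V_GS = V_G − V_S = 1.78 − 0.0533 = 1.73 V; V_DS = V_D − V_S = 0.376 − 0.0533 = 0.323 V.
V_ov = V_GS − V_t = 1.73 − 0.908 = 0.819 V.
Since V_DS = 0.323 V < V_ov = 0.819 V, the device is in the triode region.
I_D = k_n [V_ov · V_DS − ½ V_DS²] = 0.31 × [0.819 × 0.323 − 0.5 × 0.323²] = 0.0658 mA.

Triode; I_D = 0.0658 mA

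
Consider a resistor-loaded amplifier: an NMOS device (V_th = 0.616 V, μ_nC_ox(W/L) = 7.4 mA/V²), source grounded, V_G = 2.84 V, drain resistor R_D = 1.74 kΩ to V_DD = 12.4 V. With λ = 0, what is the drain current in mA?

I_D = 6.86 mA

V_GS = V_G = 2.84 V, so V_ov = 2.84 − 0.616 = 2.22 V.
Assume saturation: I_D = ½ k_n V_ov² = 0.5 × 7.4 × 2.22² = 18.3 mA, giving V_DS = V_DD − I_D R_D = 12.4 − 18.3 × 1.74 = -19.4 V.
But -19.4 V < V_ov = 2.22 V, so the device is actually in triode.
In triode I_D = k_n[V_ov V_DS − ½ V_DS²] and I_D = (V_DD − V_DS)/R_D. Equating: 6.44 V_DS² − 29.64 V_DS + 12.4 = 0, giving V_DS = 0.465 V (the root below V_ov).
I_D = (12.4 − 0.465) / 1.74 = 6.86 mA.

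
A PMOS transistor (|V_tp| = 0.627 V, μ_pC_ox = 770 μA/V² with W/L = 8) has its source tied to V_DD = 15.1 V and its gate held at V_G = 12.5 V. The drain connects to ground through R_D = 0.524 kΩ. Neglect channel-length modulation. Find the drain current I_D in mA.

I_D = 12.0 mA

V_SG = V_DD − V_G = 15.1 − 12.5 = 2.6 V, so V_ov = 2.6 − 0.627 = 1.97 V.
k_p = μ_pC_ox · (W/L) = 6.16 mA/V².
Assume saturation: I_D = ½ k_p V_ov² = 0.5 × 6.16 × 1.97² = 12 mA, giving V_SD = V_DD − I_D R_D = 15.1 − 12 × 0.524 = 8.82 V.
V_SD = 8.82 V ≥ V_ov = 1.97 V, confirming saturation.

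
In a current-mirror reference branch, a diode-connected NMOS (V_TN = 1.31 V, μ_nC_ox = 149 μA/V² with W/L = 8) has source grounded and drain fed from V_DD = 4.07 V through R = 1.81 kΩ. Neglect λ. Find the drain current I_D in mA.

I_D = 0.861 mA

With gate tied to drain, V_GS = V_DS ≥ V_GS − V_TN, so the device is in saturation.
k_n = μ_nC_ox · (W/L) = 1.192 mA/V².
KCL at the drain: ½ k_n (V_GS − V_TN)² = (V_DD − V_GS)/R.
Let x = V_GS − 1.31. Then 1.08 x² + x − 2.76 = 0, giving x = 1.2 V (positive root), so V_GS = 2.51 V.
I_D = (V_DD − V_GS)/R = (4.07 − 2.51) / 1.81 = 0.861 mA.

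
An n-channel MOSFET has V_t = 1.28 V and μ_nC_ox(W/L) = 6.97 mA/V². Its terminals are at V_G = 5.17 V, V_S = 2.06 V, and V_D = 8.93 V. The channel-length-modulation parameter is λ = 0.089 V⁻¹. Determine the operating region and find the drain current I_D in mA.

Saturation; I_D = 18.8 mA

V_GS = V_G − V_S = 5.17 − 2.06 = 3.11 V; V_DS = V_D − V_S = 8.93 − 2.06 = 6.87 V.
V_ov = V_GS − V_t = 3.11 − 1.28 = 1.83 V.
Since V_DS = 6.87 V ≥ V_ov = 1.83 V, the device is in saturation.
I_D = ½ k_n V_ov² (1 + λ V_DS) = 0.5 × 6.97 × 1.83² × (1 + 0.089 × 6.87) = 18.8 mA.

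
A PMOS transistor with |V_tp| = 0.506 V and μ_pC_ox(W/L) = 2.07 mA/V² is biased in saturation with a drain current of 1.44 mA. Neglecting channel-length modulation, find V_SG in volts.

V_SG = 1.69 V

In saturation I_D = ½ k_p (V_SG − |V_tp|)², so V_SG − |V_tp| = √(2 I_D / k_p) = √(2 × 1.44 / 2.07) = 1.18 V.
V_SG = 0.506 + 1.18 = 1.69 V.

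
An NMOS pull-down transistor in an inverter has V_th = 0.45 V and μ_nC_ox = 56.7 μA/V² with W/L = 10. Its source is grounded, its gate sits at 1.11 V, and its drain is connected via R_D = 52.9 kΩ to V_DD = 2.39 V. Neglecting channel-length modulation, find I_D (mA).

I_D = 0.0428 mA

V_GS = V_G = 1.11 V, so V_ov = 1.11 − 0.45 = 0.66 V.
k_n = μ_nC_ox · (W/L) = 0.567 mA/V².
Assume saturation: I_D = ½ k_n V_ov² = 0.5 × 0.567 × 0.66² = 0.123 mA, giving V_DS = V_DD − I_D R_D = 2.39 − 0.123 × 52.9 = -4.14 V.
But -4.14 V < V_ov = 0.66 V, so the device is actually in triode.
In triode I_D = k_n[V_ov V_DS − ½ V_DS²] and I_D = (V_DD − V_DS)/R_D. Equating: 15 V_DS² − 20.8 V_DS + 2.39 = 0, giving V_DS = 0.126 V (the root below V_ov).
I_D = (2.39 − 0.126) / 52.9 = 0.0428 mA.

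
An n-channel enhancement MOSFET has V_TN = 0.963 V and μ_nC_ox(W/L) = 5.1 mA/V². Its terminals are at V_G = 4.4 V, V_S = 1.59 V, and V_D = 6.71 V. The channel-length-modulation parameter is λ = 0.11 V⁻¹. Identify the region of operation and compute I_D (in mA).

V_GS = V_G − V_S = 4.4 − 1.59 = 2.81 V; V_DS = V_D − V_S = 6.71 − 1.59 = 5.12 V.
V_ov = V_GS − V_TN = 2.81 − 0.963 = 1.85 V.
Since V_DS = 5.12 V ≥ V_ov = 1.85 V, the device is in saturation.
I_D = ½ k_n V_ov² (1 + λ V_DS) = 0.5 × 5.1 × 1.85² × (1 + 0.11 × 5.12) = 13.6 mA.

Saturation; I_D = 13.6 mA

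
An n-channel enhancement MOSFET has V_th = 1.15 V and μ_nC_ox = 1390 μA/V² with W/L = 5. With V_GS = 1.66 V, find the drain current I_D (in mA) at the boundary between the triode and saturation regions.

I_D = 0.904 mA

At the boundary V_DS = V_ov = V_GS − V_th = 1.66 − 1.15 = 0.51 V.
k_n = μ_nC_ox · (W/L) = 6.95 mA/V².
I_D = ½ k_n V_ov² = 0.5 × 6.95 × 0.51² = 0.904 mA.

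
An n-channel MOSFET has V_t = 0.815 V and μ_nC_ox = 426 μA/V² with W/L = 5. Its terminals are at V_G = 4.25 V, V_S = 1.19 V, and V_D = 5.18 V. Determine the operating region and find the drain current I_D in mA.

V_GS = V_G − V_S = 4.25 − 1.19 = 3.06 V; V_DS = V_D − V_S = 5.18 − 1.19 = 3.99 V.
k_n = μ_nC_ox · (W/L) = 2.13 mA/V².
V_ov = V_GS − V_t = 3.06 − 0.815 = 2.25 V.
Since V_DS = 3.99 V ≥ V_ov = 2.25 V, the device is in saturation.
I_D = ½ k_n V_ov² = 0.5 × 2.13 × 2.25² = 5.37 mA.

Saturation; I_D = 5.37 mA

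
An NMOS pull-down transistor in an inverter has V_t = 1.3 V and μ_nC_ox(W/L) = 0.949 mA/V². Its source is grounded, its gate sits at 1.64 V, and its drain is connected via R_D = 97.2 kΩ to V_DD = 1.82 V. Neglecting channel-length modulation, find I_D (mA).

V_GS = V_G = 1.64 V, so V_ov = 1.64 − 1.3 = 0.34 V.
Assume saturation: I_D = ½ k_n V_ov² = 0.5 × 0.949 × 0.34² = 0.0549 mA, giving V_DS = V_DD − I_D R_D = 1.82 − 0.0549 × 97.2 = -3.51 V.
But -3.51 V < V_ov = 0.34 V, so the device is actually in triode.
In triode I_D = k_n[V_ov V_DS − ½ V_DS²] and I_D = (V_DD − V_DS)/R_D. Equating: 46.1 V_DS² − 32.36 V_DS + 1.82 = 0, giving V_DS = 0.0617 V (the root below V_ov).
I_D = (1.82 − 0.0617) / 97.2 = 0.0181 mA.

I_D = 0.0181 mA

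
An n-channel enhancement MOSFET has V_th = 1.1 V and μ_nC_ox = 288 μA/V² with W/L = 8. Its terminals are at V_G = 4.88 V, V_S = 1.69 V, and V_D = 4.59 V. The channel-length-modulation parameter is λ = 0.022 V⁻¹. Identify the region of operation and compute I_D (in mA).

Saturation; I_D = 5.35 mA

V_GS = V_G − V_S = 4.88 − 1.69 = 3.19 V; V_DS = V_D − V_S = 4.59 − 1.69 = 2.9 V.
k_n = μ_nC_ox · (W/L) = 2.304 mA/V².
V_ov = V_GS − V_th = 3.19 − 1.1 = 2.09 V.
Since V_DS = 2.9 V ≥ V_ov = 2.09 V, the device is in saturation.
I_D = ½ k_n V_ov² (1 + λ V_DS) = 0.5 × 2.304 × 2.09² × (1 + 0.022 × 2.9) = 5.35 mA.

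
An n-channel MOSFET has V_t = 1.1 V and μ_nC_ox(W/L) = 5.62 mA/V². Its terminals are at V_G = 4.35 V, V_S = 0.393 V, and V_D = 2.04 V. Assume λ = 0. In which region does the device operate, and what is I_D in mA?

V_GS = V_G − V_S = 4.35 − 0.393 = 3.96 V; V_DS = V_D − V_S = 2.04 − 0.393 = 1.65 V.
V_ov = V_GS − V_t = 3.96 − 1.1 = 2.86 V.
Since V_DS = 1.65 V < V_ov = 2.86 V, the device is in the triode region.
I_D = k_n [V_ov · V_DS − ½ V_DS²] = 5.62 × [2.86 × 1.65 − 0.5 × 1.65²] = 18.8 mA.

Triode; I_D = 18.8 mA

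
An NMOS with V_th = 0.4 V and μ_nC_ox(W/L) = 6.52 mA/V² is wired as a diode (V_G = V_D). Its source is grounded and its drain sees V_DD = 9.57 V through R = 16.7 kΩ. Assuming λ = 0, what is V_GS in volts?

With gate tied to drain, V_GS = V_DS ≥ V_GS − V_th, so the device is in saturation.
KCL at the drain: ½ k_n (V_GS − V_th)² = (V_DD − V_GS)/R.
Let x = V_GS − 0.4. Then 54.4 x² + x − 9.17 = 0, giving x = 0.401 V (positive root), so V_GS = 0.801 V.
I_D = (V_DD − V_GS)/R = (9.57 − 0.801) / 16.7 = 0.525 mA.

V_GS = 0.801 V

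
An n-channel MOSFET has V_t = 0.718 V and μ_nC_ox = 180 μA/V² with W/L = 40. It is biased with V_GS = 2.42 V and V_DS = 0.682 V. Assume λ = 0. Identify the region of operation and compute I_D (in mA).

Triode; I_D = 6.68 mA

k_n = μ_nC_ox · (W/L) = 7.2 mA/V².
V_ov = V_GS − V_t = 2.42 − 0.718 = 1.7 V.
Since V_DS = 0.682 V < V_ov = 1.7 V, the device is in the triode region.
I_D = k_n [V_ov · V_DS − ½ V_DS²] = 7.2 × [1.7 × 0.682 − 0.5 × 0.682²] = 6.68 mA.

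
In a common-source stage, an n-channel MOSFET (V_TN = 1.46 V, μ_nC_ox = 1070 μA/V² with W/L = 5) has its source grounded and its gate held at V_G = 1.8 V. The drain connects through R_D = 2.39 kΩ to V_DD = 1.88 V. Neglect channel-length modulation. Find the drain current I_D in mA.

I_D = 0.309 mA

V_GS = V_G = 1.8 V, so V_ov = 1.8 − 1.46 = 0.34 V.
k_n = μ_nC_ox · (W/L) = 5.35 mA/V².
Assume saturation: I_D = ½ k_n V_ov² = 0.5 × 5.35 × 0.34² = 0.309 mA, giving V_DS = V_DD − I_D R_D = 1.88 − 0.309 × 2.39 = 1.14 V.
V_DS = 1.14 V ≥ V_ov = 0.34 V, confirming saturation.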